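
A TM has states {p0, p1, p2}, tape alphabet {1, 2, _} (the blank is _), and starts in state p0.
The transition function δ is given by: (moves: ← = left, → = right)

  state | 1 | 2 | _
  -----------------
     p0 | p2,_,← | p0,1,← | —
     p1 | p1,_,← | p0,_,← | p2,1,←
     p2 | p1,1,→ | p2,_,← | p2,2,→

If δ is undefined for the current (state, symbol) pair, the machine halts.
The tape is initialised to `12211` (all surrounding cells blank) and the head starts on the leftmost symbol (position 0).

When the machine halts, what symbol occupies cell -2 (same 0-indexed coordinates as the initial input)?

1

state=p0 head=0 tape=____[1]2211   (p0,1)→(p2,_,←)
state=p2 head=-1 tape=___[_]_2211   (p2,_)→(p2,2,→)
state=p2 head=0 tape=___2[_]2211   (p2,_)→(p2,2,→)
state=p2 head=1 tape=___22[2]211   (p2,2)→(p2,_,←)
state=p2 head=0 tape=___2[2]_211   (p2,2)→(p2,_,←)
state=p2 head=-1 tape=___[2]__211   (p2,2)→(p2,_,←)
state=p2 head=-2 tape=__[_]___211   (p2,_)→(p2,2,→)
state=p2 head=-1 tape=__2[_]__211   (p2,_)→(p2,2,→)
state=p2 head=0 tape=__22[_]_211   (p2,_)→(p2,2,→)
state=p2 head=1 tape=__222[_]211   (p2,_)→(p2,2,→)
state=p2 head=2 tape=__2222[2]11   (p2,2)→(p2,_,←)
state=p2 head=1 tape=__222[2]_11   (p2,2)→(p2,_,←)
state=p2 head=0 tape=__22[2]__11   (p2,2)→(p2,_,←)
state=p2 head=-1 tape=__2[2]___11   (p2,2)→(p2,_,←)
state=p2 head=-2 tape=__[2]____11   (p2,2)→(p2,_,←)
state=p2 head=-3 tape=_[_]_____11   (p2,_)→(p2,2,→)
state=p2 head=-2 tape=_2[_]____11   (p2,_)→(p2,2,→)
state=p2 head=-1 tape=_22[_]___11   (p2,_)→(p2,2,→)
state=p2 head=0 tape=_222[_]__11   (p2,_)→(p2,2,→)
state=p2 head=1 tape=_2222[_]_11   (p2,_)→(p2,2,→)
state=p2 head=2 tape=_22222[_]11   (p2,_)→(p2,2,→)
state=p2 head=3 tape=_222222[1]1   (p2,1)→(p1,1,→)
state=p1 head=4 tape=_2222221[1]   (p1,1)→(p1,_,←)
state=p1 head=3 tape=_222222[1]_   (p1,1)→(p1,_,←)
state=p1 head=2 tape=_22222[2]__   (p1,2)→(p0,_,←)
state=p0 head=1 tape=_2222[2]___   (p0,2)→(p0,1,←)
state=p0 head=0 tape=_222[2]1___   (p0,2)→(p0,1,←)
state=p0 head=-1 tape=_22[2]11___   (p0,2)→(p0,1,←)
state=p0 head=-2 tape=_2[2]111___   (p0,2)→(p0,1,←)
state=p0 head=-3 tape=_[2]1111___   (p0,2)→(p0,1,←)
state=p0 head=-4 tape=[_]11111___
Cell -2 holds 1 when M halts.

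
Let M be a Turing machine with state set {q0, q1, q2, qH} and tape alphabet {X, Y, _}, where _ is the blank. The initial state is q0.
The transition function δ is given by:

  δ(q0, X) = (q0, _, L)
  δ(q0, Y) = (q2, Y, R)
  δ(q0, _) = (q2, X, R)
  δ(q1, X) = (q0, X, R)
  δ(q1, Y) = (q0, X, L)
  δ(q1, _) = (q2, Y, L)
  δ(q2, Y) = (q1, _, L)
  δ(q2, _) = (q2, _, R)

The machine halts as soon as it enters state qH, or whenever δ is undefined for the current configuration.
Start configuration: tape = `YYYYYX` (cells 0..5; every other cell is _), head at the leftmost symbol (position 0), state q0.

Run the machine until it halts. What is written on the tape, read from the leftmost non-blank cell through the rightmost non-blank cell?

XX_YYYX

state=q0 head=0 tape=_[Y]YYYYX   (q0,Y)→(q2,Y,R)
state=q2 head=1 tape=_Y[Y]YYYX   (q2,Y)→(q1,_,L)
state=q1 head=0 tape=_[Y]_YYYX   (q1,Y)→(q0,X,L)
state=q0 head=-1 tape=[_]X_YYYX   (q0,_)→(q2,X,R)
state=q2 head=0 tape=X[X]_YYYX
The non-blank tape span at halt is XX_YYYX.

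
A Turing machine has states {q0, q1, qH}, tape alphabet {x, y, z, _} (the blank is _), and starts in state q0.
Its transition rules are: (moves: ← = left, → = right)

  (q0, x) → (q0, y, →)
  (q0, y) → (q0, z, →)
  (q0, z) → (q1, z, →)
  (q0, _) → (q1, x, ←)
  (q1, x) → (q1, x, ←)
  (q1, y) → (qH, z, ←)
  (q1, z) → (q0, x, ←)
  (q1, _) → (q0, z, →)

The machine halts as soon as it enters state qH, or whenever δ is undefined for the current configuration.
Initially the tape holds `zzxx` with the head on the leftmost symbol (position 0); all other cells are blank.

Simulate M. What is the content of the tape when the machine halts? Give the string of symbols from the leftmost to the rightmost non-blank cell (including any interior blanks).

zyyyyzx

state=q0 head=0 tape=__[z]zxx_   (q0,z)→(q1,z,→)
state=q1 head=1 tape=__z[z]xx_   (q1,z)→(q0,x,←)
state=q0 head=0 tape=__[z]xxx_   (q0,z)→(q1,z,→)
state=q1 head=1 tape=__z[x]xx_   (q1,x)→(q1,x,←)
state=q1 head=0 tape=__[z]xxx_   (q1,z)→(q0,x,←)
state=q0 head=-1 tape=_[_]xxxx_   (q0,_)→(q1,x,←)
state=q1 head=-2 tape=[_]xxxxx_   (q1,_)→(q0,z,→)
state=q0 head=-1 tape=z[x]xxxx_   (q0,x)→(q0,y,→)
state=q0 head=0 tape=zy[x]xxx_   (q0,x)→(q0,y,→)
state=q0 head=1 tape=zyy[x]xx_   (q0,x)→(q0,y,→)
state=q0 head=2 tape=zyyy[x]x_   (q0,x)→(q0,y,→)
state=q0 head=3 tape=zyyyy[x]_   (q0,x)→(q0,y,→)
state=q0 head=4 tape=zyyyyy[_]   (q0,_)→(q1,x,←)
state=q1 head=3 tape=zyyyy[y]x   (q1,y)→(qH,z,←)
state=qH head=2 tape=zyyy[y]zx
The non-blank tape span at halt is zyyyyzx.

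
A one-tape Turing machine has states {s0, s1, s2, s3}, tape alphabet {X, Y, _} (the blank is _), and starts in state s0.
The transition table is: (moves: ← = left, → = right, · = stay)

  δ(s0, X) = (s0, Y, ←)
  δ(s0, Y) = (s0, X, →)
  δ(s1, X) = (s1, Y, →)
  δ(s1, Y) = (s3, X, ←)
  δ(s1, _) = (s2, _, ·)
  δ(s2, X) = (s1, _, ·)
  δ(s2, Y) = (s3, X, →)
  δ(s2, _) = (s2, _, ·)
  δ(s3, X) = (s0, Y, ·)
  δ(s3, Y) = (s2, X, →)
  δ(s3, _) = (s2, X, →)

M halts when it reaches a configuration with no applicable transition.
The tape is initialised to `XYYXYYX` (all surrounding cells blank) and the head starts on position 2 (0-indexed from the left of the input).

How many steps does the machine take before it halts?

15

state=s0 head=2 tape=_XY[Y]XYYX   (s0,Y)→(s0,X,→)
state=s0 head=3 tape=_XYX[X]YYX   (s0,X)→(s0,Y,←)
state=s0 head=2 tape=_XY[X]YYYX   (s0,X)→(s0,Y,←)
state=s0 head=1 tape=_X[Y]YYYYX   (s0,Y)→(s0,X,→)
state=s0 head=2 tape=_XX[Y]YYYX   (s0,Y)→(s0,X,→)
state=s0 head=3 tape=_XXX[Y]YYX   (s0,Y)→(s0,X,→)
state=s0 head=4 tape=_XXXX[Y]YX   (s0,Y)→(s0,X,→)
state=s0 head=5 tape=_XXXXX[Y]X   (s0,Y)→(s0,X,→)
state=s0 head=6 tape=_XXXXXX[X]   (s0,X)→(s0,Y,←)
state=s0 head=5 tape=_XXXXX[X]Y   (s0,X)→(s0,Y,←)
state=s0 head=4 tape=_XXXX[X]YY   (s0,X)→(s0,Y,←)
state=s0 head=3 tape=_XXX[X]YYY   (s0,X)→(s0,Y,←)
state=s0 head=2 tape=_XX[X]YYYY   (s0,X)→(s0,Y,←)
state=s0 head=1 tape=_X[X]YYYYY   (s0,X)→(s0,Y,←)
state=s0 head=0 tape=_[X]YYYYYY   (s0,X)→(s0,Y,←)
state=s0 head=-1 tape=[_]YYYYYYY
M halts after 15 transitions.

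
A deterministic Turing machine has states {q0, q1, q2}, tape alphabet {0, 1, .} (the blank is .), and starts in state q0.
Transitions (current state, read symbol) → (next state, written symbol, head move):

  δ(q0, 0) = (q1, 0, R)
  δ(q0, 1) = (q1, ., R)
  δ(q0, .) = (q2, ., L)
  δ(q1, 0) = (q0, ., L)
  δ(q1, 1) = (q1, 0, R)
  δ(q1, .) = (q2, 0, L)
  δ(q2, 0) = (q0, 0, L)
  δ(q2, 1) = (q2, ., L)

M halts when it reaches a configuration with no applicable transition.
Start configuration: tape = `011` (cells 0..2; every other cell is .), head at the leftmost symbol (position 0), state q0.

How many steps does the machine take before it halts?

16

state=q0 head=0 tape=..[0]11.   (q0,0)→(q1,0,R)
state=q1 head=1 tape=..0[1]1.   (q1,1)→(q1,0,R)
state=q1 head=2 tape=..00[1].   (q1,1)→(q1,0,R)
state=q1 head=3 tape=..000[.]   (q1,.)→(q2,0,L)
state=q2 head=2 tape=..00[0]0   (q2,0)→(q0,0,L)
state=q0 head=1 tape=..0[0]00   (q0,0)→(q1,0,R)
state=q1 head=2 tape=..00[0]0   (q1,0)→(q0,.,L)
state=q0 head=1 tape=..0[0].0   (q0,0)→(q1,0,R)
state=q1 head=2 tape=..00[.]0   (q1,.)→(q2,0,L)
state=q2 head=1 tape=..0[0]00   (q2,0)→(q0,0,L)
state=q0 head=0 tape=..[0]000   (q0,0)→(q1,0,R)
state=q1 head=1 tape=..0[0]00   (q1,0)→(q0,.,L)
state=q0 head=0 tape=..[0].00   (q0,0)→(q1,0,R)
state=q1 head=1 tape=..0[.]00   (q1,.)→(q2,0,L)
state=q2 head=0 tape=..[0]000   (q2,0)→(q0,0,L)
state=q0 head=-1 tape=.[.]0000   (q0,.)→(q2,.,L)
state=q2 head=-2 tape=[.].0000
M halts after 16 transitions.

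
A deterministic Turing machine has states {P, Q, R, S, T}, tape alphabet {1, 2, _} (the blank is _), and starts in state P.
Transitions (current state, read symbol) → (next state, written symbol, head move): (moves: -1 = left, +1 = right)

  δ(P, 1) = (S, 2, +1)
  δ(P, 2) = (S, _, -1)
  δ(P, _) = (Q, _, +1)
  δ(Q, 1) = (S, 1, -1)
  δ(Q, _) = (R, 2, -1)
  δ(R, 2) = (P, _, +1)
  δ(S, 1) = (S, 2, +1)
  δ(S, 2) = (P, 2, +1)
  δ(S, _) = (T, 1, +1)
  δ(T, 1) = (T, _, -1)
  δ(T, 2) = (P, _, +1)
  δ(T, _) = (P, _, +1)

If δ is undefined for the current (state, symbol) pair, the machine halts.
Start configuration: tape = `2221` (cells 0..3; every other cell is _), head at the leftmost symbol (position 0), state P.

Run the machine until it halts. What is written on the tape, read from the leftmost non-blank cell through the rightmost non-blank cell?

state=P head=0 tape=_[2]221____   (P,2)→(S,_,-1)
state=S head=-1 tape=[_]_221____   (S,_)→(T,1,+1)
state=T head=0 tape=1[_]221____   (T,_)→(P,_,+1)
state=P head=1 tape=1_[2]21____   (P,2)→(S,_,-1)
state=S head=0 tape=1[_]_21____   (S,_)→(T,1,+1)
state=T head=1 tape=11[_]21____   (T,_)→(P,_,+1)
state=P head=2 tape=11_[2]1____   (P,2)→(S,_,-1)
state=S head=1 tape=11[_]_1____   (S,_)→(T,1,+1)
state=T head=2 tape=111[_]1____   (T,_)→(P,_,+1)
state=P head=3 tape=111_[1]____   (P,1)→(S,2,+1)
state=S head=4 tape=111_2[_]___   (S,_)→(T,1,+1)
state=T head=5 tape=111_21[_]__   (T,_)→(P,_,+1)
state=P head=6 tape=111_21_[_]_   (P,_)→(Q,_,+1)
state=Q head=7 tape=111_21__[_]   (Q,_)→(R,2,-1)
state=R head=6 tape=111_21_[_]2
The non-blank tape span at halt is 111_21__2.

111_21__2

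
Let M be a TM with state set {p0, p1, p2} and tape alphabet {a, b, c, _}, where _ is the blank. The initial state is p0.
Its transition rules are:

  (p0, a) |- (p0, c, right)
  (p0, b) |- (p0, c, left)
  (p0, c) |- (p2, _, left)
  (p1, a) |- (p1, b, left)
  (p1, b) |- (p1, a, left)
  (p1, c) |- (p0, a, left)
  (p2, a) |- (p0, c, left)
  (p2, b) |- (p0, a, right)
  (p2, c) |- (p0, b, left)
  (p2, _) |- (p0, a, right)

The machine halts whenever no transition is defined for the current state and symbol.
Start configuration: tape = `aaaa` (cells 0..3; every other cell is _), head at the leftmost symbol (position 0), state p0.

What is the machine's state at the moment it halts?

p0 | [a]aaa_   read a → write c, move right, go to p0
p0 | c[a]aa_   read a → write c, move right, go to p0
p0 | cc[a]a_   read a → write c, move right, go to p0
p0 | ccc[a]_   read a → write c, move right, go to p0
p0 | cccc[_]
No transition is defined for (p0, _); M halts in state p0.

p0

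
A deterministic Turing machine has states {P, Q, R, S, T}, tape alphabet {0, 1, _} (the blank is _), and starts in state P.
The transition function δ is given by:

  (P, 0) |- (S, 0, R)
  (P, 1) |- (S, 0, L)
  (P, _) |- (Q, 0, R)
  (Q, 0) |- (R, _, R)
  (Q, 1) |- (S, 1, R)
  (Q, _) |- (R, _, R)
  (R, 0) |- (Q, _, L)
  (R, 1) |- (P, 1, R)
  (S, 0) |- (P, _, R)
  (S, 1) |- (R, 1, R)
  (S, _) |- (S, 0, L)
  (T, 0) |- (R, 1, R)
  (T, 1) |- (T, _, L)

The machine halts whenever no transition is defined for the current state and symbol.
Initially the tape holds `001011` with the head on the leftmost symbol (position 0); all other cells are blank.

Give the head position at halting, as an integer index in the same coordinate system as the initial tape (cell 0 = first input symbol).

8

state=P head=0 tape=[0]01011___   (P,0)→(S,0,R)
state=S head=1 tape=0[0]1011___   (S,0)→(P,_,R)
state=P head=2 tape=0_[1]011___   (P,1)→(S,0,L)
state=S head=1 tape=0[_]0011___   (S,_)→(S,0,L)
state=S head=0 tape=[0]00011___   (S,0)→(P,_,R)
state=P head=1 tape=_[0]0011___   (P,0)→(S,0,R)
state=S head=2 tape=_0[0]011___   (S,0)→(P,_,R)
state=P head=3 tape=_0_[0]11___   (P,0)→(S,0,R)
state=S head=4 tape=_0_0[1]1___   (S,1)→(R,1,R)
state=R head=5 tape=_0_01[1]___   (R,1)→(P,1,R)
state=P head=6 tape=_0_011[_]__   (P,_)→(Q,0,R)
state=Q head=7 tape=_0_0110[_]_   (Q,_)→(R,_,R)
state=R head=8 tape=_0_0110_[_]
At halt the head is at cell 8.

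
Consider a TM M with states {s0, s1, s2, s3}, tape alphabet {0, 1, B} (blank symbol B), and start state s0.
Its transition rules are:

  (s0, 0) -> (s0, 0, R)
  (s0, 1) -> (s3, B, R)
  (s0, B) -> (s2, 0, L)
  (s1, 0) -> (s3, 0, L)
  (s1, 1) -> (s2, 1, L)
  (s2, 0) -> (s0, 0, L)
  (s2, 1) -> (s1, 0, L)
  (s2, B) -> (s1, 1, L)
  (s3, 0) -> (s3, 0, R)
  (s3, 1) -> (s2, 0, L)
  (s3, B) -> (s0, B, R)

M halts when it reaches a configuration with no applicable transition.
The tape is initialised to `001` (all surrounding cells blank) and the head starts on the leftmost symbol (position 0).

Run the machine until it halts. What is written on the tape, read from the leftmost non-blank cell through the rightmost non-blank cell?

state=s0 head=0 tape=[0]01BB   (s0,0)→(s0,0,R)
state=s0 head=1 tape=0[0]1BB   (s0,0)→(s0,0,R)
state=s0 head=2 tape=00[1]BB   (s0,1)→(s3,B,R)
state=s3 head=3 tape=00B[B]B   (s3,B)→(s0,B,R)
state=s0 head=4 tape=00BB[B]   (s0,B)→(s2,0,L)
state=s2 head=3 tape=00B[B]0   (s2,B)→(s1,1,L)
state=s1 head=2 tape=00[B]10
The non-blank tape span at halt is 00B10.

00B10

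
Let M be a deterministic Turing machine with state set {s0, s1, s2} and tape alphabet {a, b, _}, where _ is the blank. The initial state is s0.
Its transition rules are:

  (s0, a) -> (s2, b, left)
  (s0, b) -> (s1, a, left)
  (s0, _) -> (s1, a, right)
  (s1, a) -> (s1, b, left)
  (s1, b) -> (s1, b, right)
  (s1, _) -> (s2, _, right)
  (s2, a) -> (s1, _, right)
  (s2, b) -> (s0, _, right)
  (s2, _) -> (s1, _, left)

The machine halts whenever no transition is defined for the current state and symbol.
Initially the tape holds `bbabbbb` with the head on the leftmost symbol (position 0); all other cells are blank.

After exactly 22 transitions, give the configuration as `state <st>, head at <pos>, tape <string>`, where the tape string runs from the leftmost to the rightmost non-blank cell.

state=s0 head=0 tape=_[b]babbbb__   (s0,b)→(s1,a,left)
state=s1 head=-1 tape=[_]ababbbb__   (s1,_)→(s2,_,right)
state=s2 head=0 tape=_[a]babbbb__   (s2,a)→(s1,_,right)
state=s1 head=1 tape=__[b]abbbb__   (s1,b)→(s1,b,right)
state=s1 head=2 tape=__b[a]bbbb__   (s1,a)→(s1,b,left)
state=s1 head=1 tape=__[b]bbbbb__   (s1,b)→(s1,b,right)
state=s1 head=2 tape=__b[b]bbbb__   (s1,b)→(s1,b,right)
state=s1 head=3 tape=__bb[b]bbb__   (s1,b)→(s1,b,right)
state=s1 head=4 tape=__bbb[b]bb__   (s1,b)→(s1,b,right)
state=s1 head=5 tape=__bbbb[b]b__   (s1,b)→(s1,b,right)
state=s1 head=6 tape=__bbbbb[b]__   (s1,b)→(s1,b,right)
state=s1 head=7 tape=__bbbbbb[_]_   (s1,_)→(s2,_,right)
state=s2 head=8 tape=__bbbbbb_[_]   (s2,_)→(s1,_,left)
state=s1 head=7 tape=__bbbbbb[_]_   (s1,_)→(s2,_,right)
state=s2 head=8 tape=__bbbbbb_[_]   (s2,_)→(s1,_,left)
state=s1 head=7 tape=__bbbbbb[_]_   (s1,_)→(s2,_,right)
state=s2 head=8 tape=__bbbbbb_[_]   (s2,_)→(s1,_,left)
state=s1 head=7 tape=__bbbbbb[_]_   (s1,_)→(s2,_,right)
state=s2 head=8 tape=__bbbbbb_[_]   (s2,_)→(s1,_,left)
state=s1 head=7 tape=__bbbbbb[_]_   (s1,_)→(s2,_,right)
state=s2 head=8 tape=__bbbbbb_[_]   (s2,_)→(s1,_,left)
state=s1 head=7 tape=__bbbbbb[_]_   (s1,_)→(s2,_,right)
state=s2 head=8 tape=__bbbbbb_[_]
After 22 steps: state s2, head at 8, tape bbbbbb.

state s2, head at 8, tape bbbbbb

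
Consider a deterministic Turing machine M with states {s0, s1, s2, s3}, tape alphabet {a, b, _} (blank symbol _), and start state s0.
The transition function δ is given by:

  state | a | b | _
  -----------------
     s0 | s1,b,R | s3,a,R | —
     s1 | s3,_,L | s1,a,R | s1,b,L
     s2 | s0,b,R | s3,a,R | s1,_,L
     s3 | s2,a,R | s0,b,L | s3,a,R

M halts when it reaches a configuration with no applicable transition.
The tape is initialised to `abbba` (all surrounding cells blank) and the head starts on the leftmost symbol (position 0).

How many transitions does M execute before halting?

s0 | _[a]bbba   read a → write b, move R, go to s1
s1 | _b[b]bba   read b → write a, move R, go to s1
s1 | _ba[b]ba   read b → write a, move R, go to s1
s1 | _baa[b]a   read b → write a, move R, go to s1
s1 | _baaa[a]   read a → write _, move L, go to s3
s3 | _baa[a]_   read a → write a, move R, go to s2
s2 | _baaa[_]   read _ → write _, move L, go to s1
s1 | _baa[a]_   read a → write _, move L, go to s3
s3 | _ba[a]__   read a → write a, move R, go to s2
s2 | _baa[_]_   read _ → write _, move L, go to s1
s1 | _ba[a]__   read a → write _, move L, go to s3
s3 | _b[a]___   read a → write a, move R, go to s2
s2 | _ba[_]__   read _ → write _, move L, go to s1
s1 | _b[a]___   read a → write _, move L, go to s3
s3 | _[b]____   read b → write b, move L, go to s0
s0 | [_]b____
M halts after 15 transitions.

15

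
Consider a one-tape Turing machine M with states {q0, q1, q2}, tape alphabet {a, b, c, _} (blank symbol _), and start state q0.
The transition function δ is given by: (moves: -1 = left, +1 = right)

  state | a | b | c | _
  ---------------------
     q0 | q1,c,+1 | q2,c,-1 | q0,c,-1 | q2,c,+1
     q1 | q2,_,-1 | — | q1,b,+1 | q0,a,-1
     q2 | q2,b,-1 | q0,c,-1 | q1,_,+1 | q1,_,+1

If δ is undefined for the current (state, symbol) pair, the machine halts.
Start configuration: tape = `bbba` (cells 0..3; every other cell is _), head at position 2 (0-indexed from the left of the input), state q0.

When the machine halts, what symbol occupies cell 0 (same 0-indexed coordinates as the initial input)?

c

q0 | _bb[b]a   read b → write c, move -1, go to q2
q2 | _b[b]ca   read b → write c, move -1, go to q0
q0 | _[b]cca   read b → write c, move -1, go to q2
q2 | [_]ccca   read _ → write _, move +1, go to q1
q1 | _[c]cca   read c → write b, move +1, go to q1
q1 | _b[c]ca   read c → write b, move +1, go to q1
q1 | _bb[c]a   read c → write b, move +1, go to q1
q1 | _bbb[a]   read a → write _, move -1, go to q2
q2 | _bb[b]_   read b → write c, move -1, go to q0
q0 | _b[b]c_   read b → write c, move -1, go to q2
q2 | _[b]cc_   read b → write c, move -1, go to q0
q0 | [_]ccc_   read _ → write c, move +1, go to q2
q2 | c[c]cc_   read c → write _, move +1, go to q1
q1 | c_[c]c_   read c → write b, move +1, go to q1
q1 | c_b[c]_   read c → write b, move +1, go to q1
q1 | c_bb[_]   read _ → write a, move -1, go to q0
q0 | c_b[b]a   read b → write c, move -1, go to q2
q2 | c_[b]ca   read b → write c, move -1, go to q0
q0 | c[_]cca   read _ → write c, move +1, go to q2
q2 | cc[c]ca   read c → write _, move +1, go to q1
q1 | cc_[c]a   read c → write b, move +1, go to q1
q1 | cc_b[a]   read a → write _, move -1, go to q2
q2 | cc_[b]_   read b → write c, move -1, go to q0
q0 | cc[_]c_   read _ → write c, move +1, go to q2
q2 | ccc[c]_   read c → write _, move +1, go to q1
q1 | ccc_[_]   read _ → write a, move -1, go to q0
q0 | ccc[_]a   read _ → write c, move +1, go to q2
q2 | cccc[a]   read a → write b, move -1, go to q2
q2 | ccc[c]b   read c → write _, move +1, go to q1
q1 | ccc_[b]
Cell 0 holds c when M halts.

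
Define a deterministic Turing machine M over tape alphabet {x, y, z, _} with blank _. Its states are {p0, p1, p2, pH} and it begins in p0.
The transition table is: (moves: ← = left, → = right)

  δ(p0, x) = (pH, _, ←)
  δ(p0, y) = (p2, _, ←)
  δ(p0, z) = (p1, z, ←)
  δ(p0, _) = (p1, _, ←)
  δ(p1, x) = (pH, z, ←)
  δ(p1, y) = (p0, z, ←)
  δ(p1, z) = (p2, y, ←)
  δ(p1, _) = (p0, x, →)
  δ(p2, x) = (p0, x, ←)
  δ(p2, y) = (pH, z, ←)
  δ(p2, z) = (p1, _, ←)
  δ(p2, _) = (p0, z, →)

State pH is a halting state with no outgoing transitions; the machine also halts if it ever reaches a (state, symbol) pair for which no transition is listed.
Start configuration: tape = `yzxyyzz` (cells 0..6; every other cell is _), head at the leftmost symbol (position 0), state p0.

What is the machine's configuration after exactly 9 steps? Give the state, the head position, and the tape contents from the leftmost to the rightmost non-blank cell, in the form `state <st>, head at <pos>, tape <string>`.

state p1, head at -3, tape x___zxyyzz

p0 | ___[y]zxyyzz   read y → write _, move ←, go to p2
p2 | __[_]_zxyyzz   read _ → write z, move →, go to p0
p0 | __z[_]zxyyzz   read _ → write _, move ←, go to p1
p1 | __[z]_zxyyzz   read z → write y, move ←, go to p2
p2 | _[_]y_zxyyzz   read _ → write z, move →, go to p0
p0 | _z[y]_zxyyzz   read y → write _, move ←, go to p2
p2 | _[z]__zxyyzz   read z → write _, move ←, go to p1
p1 | [_]___zxyyzz   read _ → write x, move →, go to p0
p0 | x[_]__zxyyzz   read _ → write _, move ←, go to p1
p1 | [x]___zxyyzz
After 9 steps: state p1, head at -3, tape x___zxyyzz.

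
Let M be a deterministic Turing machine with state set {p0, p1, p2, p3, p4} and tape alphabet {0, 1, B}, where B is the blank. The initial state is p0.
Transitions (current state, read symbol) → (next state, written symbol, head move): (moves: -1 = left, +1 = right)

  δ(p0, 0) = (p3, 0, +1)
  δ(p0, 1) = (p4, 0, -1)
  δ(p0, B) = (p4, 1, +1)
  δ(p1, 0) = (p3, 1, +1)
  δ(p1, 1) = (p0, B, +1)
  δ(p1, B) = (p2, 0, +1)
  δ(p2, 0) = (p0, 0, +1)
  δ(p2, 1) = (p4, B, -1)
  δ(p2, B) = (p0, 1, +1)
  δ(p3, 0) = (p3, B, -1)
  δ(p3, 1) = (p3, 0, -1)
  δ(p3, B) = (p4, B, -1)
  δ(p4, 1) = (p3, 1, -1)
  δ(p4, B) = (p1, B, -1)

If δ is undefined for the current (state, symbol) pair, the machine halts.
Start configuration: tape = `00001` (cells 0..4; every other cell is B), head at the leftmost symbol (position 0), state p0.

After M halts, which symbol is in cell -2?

1

p0 | BBB[0]0001   read 0 → write 0, move +1, go to p3
p3 | BBB0[0]001   read 0 → write B, move -1, go to p3
p3 | BBB[0]B001   read 0 → write B, move -1, go to p3
p3 | BB[B]BB001   read B → write B, move -1, go to p4
p4 | B[B]BBB001   read B → write B, move -1, go to p1
p1 | [B]BBBB001   read B → write 0, move +1, go to p2
p2 | 0[B]BBB001   read B → write 1, move +1, go to p0
p0 | 01[B]BB001   read B → write 1, move +1, go to p4
p4 | 011[B]B001   read B → write B, move -1, go to p1
p1 | 01[1]BB001   read 1 → write B, move +1, go to p0
p0 | 01B[B]B001   read B → write 1, move +1, go to p4
p4 | 01B1[B]001   read B → write B, move -1, go to p1
p1 | 01B[1]B001   read 1 → write B, move +1, go to p0
p0 | 01BB[B]001   read B → write 1, move +1, go to p4
p4 | 01BB1[0]01
Cell -2 holds 1 when M halts.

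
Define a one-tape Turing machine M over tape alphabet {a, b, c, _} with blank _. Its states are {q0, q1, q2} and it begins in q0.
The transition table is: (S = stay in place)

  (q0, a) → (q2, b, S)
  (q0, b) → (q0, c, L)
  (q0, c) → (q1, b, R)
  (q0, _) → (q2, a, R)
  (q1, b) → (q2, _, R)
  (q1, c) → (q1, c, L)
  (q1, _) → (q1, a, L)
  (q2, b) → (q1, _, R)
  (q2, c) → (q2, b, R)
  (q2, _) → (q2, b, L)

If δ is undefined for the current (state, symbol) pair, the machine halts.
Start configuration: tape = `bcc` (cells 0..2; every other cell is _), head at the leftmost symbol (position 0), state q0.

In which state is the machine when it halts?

q2

q0 | _[b]cc____   read b → write c, move L, go to q0
q0 | [_]ccc____   read _ → write a, move R, go to q2
q2 | a[c]cc____   read c → write b, move R, go to q2
q2 | ab[c]c____   read c → write b, move R, go to q2
q2 | abb[c]____   read c → write b, move R, go to q2
q2 | abbb[_]___   read _ → write b, move L, go to q2
q2 | abb[b]b___   read b → write _, move R, go to q1
q1 | abb_[b]___   read b → write _, move R, go to q2
q2 | abb__[_]__   read _ → write b, move L, go to q2
q2 | abb_[_]b__   read _ → write b, move L, go to q2
q2 | abb[_]bb__   read _ → write b, move L, go to q2
q2 | ab[b]bbb__   read b → write _, move R, go to q1
q1 | ab_[b]bb__   read b → write _, move R, go to q2
q2 | ab__[b]b__   read b → write _, move R, go to q1
q1 | ab___[b]__   read b → write _, move R, go to q2
q2 | ab____[_]_   read _ → write b, move L, go to q2
q2 | ab___[_]b_   read _ → write b, move L, go to q2
q2 | ab__[_]bb_   read _ → write b, move L, go to q2
q2 | ab_[_]bbb_   read _ → write b, move L, go to q2
q2 | ab[_]bbbb_   read _ → write b, move L, go to q2
q2 | a[b]bbbbb_   read b → write _, move R, go to q1
q1 | a_[b]bbbb_   read b → write _, move R, go to q2
q2 | a__[b]bbb_   read b → write _, move R, go to q1
q1 | a___[b]bb_   read b → write _, move R, go to q2
q2 | a____[b]b_   read b → write _, move R, go to q1
q1 | a_____[b]_   read b → write _, move R, go to q2
q2 | a______[_]   read _ → write b, move L, go to q2
q2 | a_____[_]b   read _ → write b, move L, go to q2
q2 | a____[_]bb   read _ → write b, move L, go to q2
q2 | a___[_]bbb   read _ → write b, move L, go to q2
q2 | a__[_]bbbb   read _ → write b, move L, go to q2
q2 | a_[_]bbbbb   read _ → write b, move L, go to q2
q2 | a[_]bbbbbb   read _ → write b, move L, go to q2
q2 | [a]bbbbbbb
No transition is defined for (q2, a); M halts in state q2.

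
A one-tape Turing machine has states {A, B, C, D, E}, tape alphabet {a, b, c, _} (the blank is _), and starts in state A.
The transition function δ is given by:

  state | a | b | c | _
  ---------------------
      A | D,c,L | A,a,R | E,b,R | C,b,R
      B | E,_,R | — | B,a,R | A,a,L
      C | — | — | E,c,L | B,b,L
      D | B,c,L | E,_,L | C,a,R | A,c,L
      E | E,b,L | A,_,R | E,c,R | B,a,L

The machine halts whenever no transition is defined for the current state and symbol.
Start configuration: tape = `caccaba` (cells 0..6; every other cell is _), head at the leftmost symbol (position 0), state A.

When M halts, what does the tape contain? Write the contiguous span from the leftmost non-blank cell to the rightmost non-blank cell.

A | [c]accaba__   read c → write b, move R, go to E
E | b[a]ccaba__   read a → write b, move L, go to E
E | [b]bccaba__   read b → write _, move R, go to A
A | _[b]ccaba__   read b → write a, move R, go to A
A | _a[c]caba__   read c → write b, move R, go to E
E | _ab[c]aba__   read c → write c, move R, go to E
E | _abc[a]ba__   read a → write b, move L, go to E
E | _ab[c]bba__   read c → write c, move R, go to E
E | _abc[b]ba__   read b → write _, move R, go to A
A | _abc_[b]a__   read b → write a, move R, go to A
A | _abc_a[a]__   read a → write c, move L, go to D
D | _abc_[a]c__   read a → write c, move L, go to B
B | _abc[_]cc__   read _ → write a, move L, go to A
A | _ab[c]acc__   read c → write b, move R, go to E
E | _abb[a]cc__   read a → write b, move L, go to E
E | _ab[b]bcc__   read b → write _, move R, go to A
A | _ab_[b]cc__   read b → write a, move R, go to A
A | _ab_a[c]c__   read c → write b, move R, go to E
E | _ab_ab[c]__   read c → write c, move R, go to E
E | _ab_abc[_]_   read _ → write a, move L, go to B
B | _ab_ab[c]a_   read c → write a, move R, go to B
B | _ab_aba[a]_   read a → write _, move R, go to E
E | _ab_aba_[_]   read _ → write a, move L, go to B
B | _ab_aba[_]a   read _ → write a, move L, go to A
A | _ab_ab[a]aa   read a → write c, move L, go to D
D | _ab_a[b]caa   read b → write _, move L, go to E
E | _ab_[a]_caa   read a → write b, move L, go to E
E | _ab[_]b_caa   read _ → write a, move L, go to B
B | _a[b]ab_caa
The non-blank tape span at halt is abab_caa.

abab_caa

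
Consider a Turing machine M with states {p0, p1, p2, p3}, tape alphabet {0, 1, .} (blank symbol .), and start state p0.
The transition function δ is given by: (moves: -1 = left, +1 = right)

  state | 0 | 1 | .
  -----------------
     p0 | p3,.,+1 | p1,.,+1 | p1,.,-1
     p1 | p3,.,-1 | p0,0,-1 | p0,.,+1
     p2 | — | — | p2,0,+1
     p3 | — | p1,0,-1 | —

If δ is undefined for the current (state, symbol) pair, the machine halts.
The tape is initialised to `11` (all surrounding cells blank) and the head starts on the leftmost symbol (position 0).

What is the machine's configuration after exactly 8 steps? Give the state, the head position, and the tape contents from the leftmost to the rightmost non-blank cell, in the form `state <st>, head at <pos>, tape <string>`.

p0 | .[1]1   read 1 → write ., move +1, go to p1
p1 | ..[1]   read 1 → write 0, move -1, go to p0
p0 | .[.]0   read . → write ., move -1, go to p1
p1 | [.].0   read . → write ., move +1, go to p0
p0 | .[.]0   read . → write ., move -1, go to p1
p1 | [.].0   read . → write ., move +1, go to p0
p0 | .[.]0   read . → write ., move -1, go to p1
p1 | [.].0   read . → write ., move +1, go to p0
p0 | .[.]0
After 8 steps: state p0, head at 0, tape 0.

state p0, head at 0, tape 0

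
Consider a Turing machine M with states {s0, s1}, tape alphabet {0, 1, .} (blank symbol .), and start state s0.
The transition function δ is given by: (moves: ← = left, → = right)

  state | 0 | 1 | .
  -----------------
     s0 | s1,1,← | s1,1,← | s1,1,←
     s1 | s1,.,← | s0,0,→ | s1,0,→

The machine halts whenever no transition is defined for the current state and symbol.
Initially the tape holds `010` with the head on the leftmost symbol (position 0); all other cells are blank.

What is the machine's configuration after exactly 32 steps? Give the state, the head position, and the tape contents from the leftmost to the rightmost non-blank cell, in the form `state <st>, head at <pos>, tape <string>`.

s0 | ....[0]10.   read 0 → write 1, move ←, go to s1
s1 | ...[.]110.   read . → write 0, move →, go to s1
s1 | ...0[1]10.   read 1 → write 0, move →, go to s0
s0 | ...00[1]0.   read 1 → write 1, move ←, go to s1
s1 | ...0[0]10.   read 0 → write ., move ←, go to s1
s1 | ...[0].10.   read 0 → write ., move ←, go to s1
s1 | ..[.]..10.   read . → write 0, move →, go to s1
s1 | ..0[.].10.   read . → write 0, move →, go to s1
s1 | ..00[.]10.   read . → write 0, move →, go to s1
s1 | ..000[1]0.   read 1 → write 0, move →, go to s0
s0 | ..0000[0].   read 0 → write 1, move ←, go to s1
s1 | ..000[0]1.   read 0 → write ., move ←, go to s1
s1 | ..00[0].1.   read 0 → write ., move ←, go to s1
s1 | ..0[0]..1.   read 0 → write ., move ←, go to s1
s1 | ..[0]...1.   read 0 → write ., move ←, go to s1
s1 | .[.]....1.   read . → write 0, move →, go to s1
s1 | .0[.]...1.   read . → write 0, move →, go to s1
s1 | .00[.]..1.   read . → write 0, move →, go to s1
s1 | .000[.].1.   read . → write 0, move →, go to s1
s1 | .0000[.]1.   read . → write 0, move →, go to s1
s1 | .00000[1].   read 1 → write 0, move →, go to s0
s0 | .000000[.]   read . → write 1, move ←, go to s1
s1 | .00000[0]1   read 0 → write ., move ←, go to s1
s1 | .0000[0].1   read 0 → write ., move ←, go to s1
s1 | .000[0]..1   read 0 → write ., move ←, go to s1
s1 | .00[0]...1   read 0 → write ., move ←, go to s1
s1 | .0[0]....1   read 0 → write ., move ←, go to s1
s1 | .[0].....1   read 0 → write ., move ←, go to s1
s1 | [.]......1   read . → write 0, move →, go to s1
s1 | 0[.].....1   read . → write 0, move →, go to s1
s1 | 00[.]....1   read . → write 0, move →, go to s1
s1 | 000[.]...1   read . → write 0, move →, go to s1
s1 | 0000[.]..1
After 32 steps: state s1, head at 0, tape 0000...1.

state s1, head at 0, tape 0000...1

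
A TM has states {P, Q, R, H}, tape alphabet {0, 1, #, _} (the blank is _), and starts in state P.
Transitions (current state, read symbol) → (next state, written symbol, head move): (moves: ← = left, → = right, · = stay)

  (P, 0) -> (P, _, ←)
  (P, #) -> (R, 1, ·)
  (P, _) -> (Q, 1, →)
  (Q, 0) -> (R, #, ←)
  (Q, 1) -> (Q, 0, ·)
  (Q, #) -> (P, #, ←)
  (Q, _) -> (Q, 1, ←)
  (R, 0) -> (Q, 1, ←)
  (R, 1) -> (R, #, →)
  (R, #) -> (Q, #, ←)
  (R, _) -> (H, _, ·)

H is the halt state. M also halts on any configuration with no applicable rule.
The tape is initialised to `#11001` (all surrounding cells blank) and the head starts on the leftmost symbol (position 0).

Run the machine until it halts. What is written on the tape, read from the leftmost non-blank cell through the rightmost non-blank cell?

P | _[#]11001   read # → write 1, move ·, go to R
R | _[1]11001   read 1 → write #, move →, go to R
R | _#[1]1001   read 1 → write #, move →, go to R
R | _##[1]001   read 1 → write #, move →, go to R
R | _###[0]01   read 0 → write 1, move ←, go to Q
Q | _##[#]101   read # → write #, move ←, go to P
P | _#[#]#101   read # → write 1, move ·, go to R
R | _#[1]#101   read 1 → write #, move →, go to R
R | _##[#]101   read # → write #, move ←, go to Q
Q | _#[#]#101   read # → write #, move ←, go to P
P | _[#]##101   read # → write 1, move ·, go to R
R | _[1]##101   read 1 → write #, move →, go to R
R | _#[#]#101   read # → write #, move ←, go to Q
Q | _[#]##101   read # → write #, move ←, go to P
P | [_]###101   read _ → write 1, move →, go to Q
Q | 1[#]##101   read # → write #, move ←, go to P
P | [1]###101
The non-blank tape span at halt is 1###101.

1###101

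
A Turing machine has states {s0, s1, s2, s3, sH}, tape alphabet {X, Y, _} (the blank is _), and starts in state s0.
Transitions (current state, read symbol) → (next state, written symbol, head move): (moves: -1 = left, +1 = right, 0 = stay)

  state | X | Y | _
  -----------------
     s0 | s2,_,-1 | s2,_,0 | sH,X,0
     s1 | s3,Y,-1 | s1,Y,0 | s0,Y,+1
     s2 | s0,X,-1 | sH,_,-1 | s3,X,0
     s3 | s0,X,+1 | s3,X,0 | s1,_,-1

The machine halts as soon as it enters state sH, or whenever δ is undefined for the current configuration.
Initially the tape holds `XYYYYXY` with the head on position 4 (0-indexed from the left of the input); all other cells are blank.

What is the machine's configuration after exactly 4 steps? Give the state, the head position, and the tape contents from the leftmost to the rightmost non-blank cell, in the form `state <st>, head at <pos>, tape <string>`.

s0 | XYYY[Y]XY   read Y → write _, move 0, go to s2
s2 | XYYY[_]XY   read _ → write X, move 0, go to s3
s3 | XYYY[X]XY   read X → write X, move +1, go to s0
s0 | XYYYX[X]Y   read X → write _, move -1, go to s2
s2 | XYYY[X]_Y
After 4 steps: state s2, head at 4, tape XYYYX_Y.

state s2, head at 4, tape XYYYX_Y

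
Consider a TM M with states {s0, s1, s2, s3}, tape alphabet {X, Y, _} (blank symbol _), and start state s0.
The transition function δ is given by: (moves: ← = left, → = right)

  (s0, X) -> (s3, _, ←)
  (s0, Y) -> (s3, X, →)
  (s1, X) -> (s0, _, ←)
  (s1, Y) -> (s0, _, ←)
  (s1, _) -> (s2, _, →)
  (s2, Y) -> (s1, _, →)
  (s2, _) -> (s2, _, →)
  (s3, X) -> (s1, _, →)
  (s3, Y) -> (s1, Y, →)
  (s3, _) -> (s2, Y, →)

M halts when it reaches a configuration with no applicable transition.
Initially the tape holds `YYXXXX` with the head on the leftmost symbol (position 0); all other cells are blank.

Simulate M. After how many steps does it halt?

5

state=s0 head=0 tape=[Y]YXXXX   (s0,Y)→(s3,X,→)
state=s3 head=1 tape=X[Y]XXXX   (s3,Y)→(s1,Y,→)
state=s1 head=2 tape=XY[X]XXX   (s1,X)→(s0,_,←)
state=s0 head=1 tape=X[Y]_XXX   (s0,Y)→(s3,X,→)
state=s3 head=2 tape=XX[_]XXX   (s3,_)→(s2,Y,→)
state=s2 head=3 tape=XXY[X]XX
M halts after 5 transitions.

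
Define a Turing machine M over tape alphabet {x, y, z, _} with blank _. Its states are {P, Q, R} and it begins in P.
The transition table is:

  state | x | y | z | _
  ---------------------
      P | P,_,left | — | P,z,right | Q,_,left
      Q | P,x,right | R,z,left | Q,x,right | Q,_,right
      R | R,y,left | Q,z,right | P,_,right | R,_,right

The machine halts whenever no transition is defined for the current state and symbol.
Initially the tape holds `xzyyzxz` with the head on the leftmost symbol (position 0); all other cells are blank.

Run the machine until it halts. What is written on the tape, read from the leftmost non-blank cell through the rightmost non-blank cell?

state=P head=0 tape=__[x]zyyzxz   (P,x)→(P,_,left)
state=P head=-1 tape=_[_]_zyyzxz   (P,_)→(Q,_,left)
state=Q head=-2 tape=[_]__zyyzxz   (Q,_)→(Q,_,right)
state=Q head=-1 tape=_[_]_zyyzxz   (Q,_)→(Q,_,right)
state=Q head=0 tape=__[_]zyyzxz   (Q,_)→(Q,_,right)
state=Q head=1 tape=___[z]yyzxz   (Q,z)→(Q,x,right)
state=Q head=2 tape=___x[y]yzxz   (Q,y)→(R,z,left)
state=R head=1 tape=___[x]zyzxz   (R,x)→(R,y,left)
state=R head=0 tape=__[_]yzyzxz   (R,_)→(R,_,right)
state=R head=1 tape=___[y]zyzxz   (R,y)→(Q,z,right)
state=Q head=2 tape=___z[z]yzxz   (Q,z)→(Q,x,right)
state=Q head=3 tape=___zx[y]zxz   (Q,y)→(R,z,left)
state=R head=2 tape=___z[x]zzxz   (R,x)→(R,y,left)
state=R head=1 tape=___[z]yzzxz   (R,z)→(P,_,right)
state=P head=2 tape=____[y]zzxz
The non-blank tape span at halt is yzzxz.

yzzxz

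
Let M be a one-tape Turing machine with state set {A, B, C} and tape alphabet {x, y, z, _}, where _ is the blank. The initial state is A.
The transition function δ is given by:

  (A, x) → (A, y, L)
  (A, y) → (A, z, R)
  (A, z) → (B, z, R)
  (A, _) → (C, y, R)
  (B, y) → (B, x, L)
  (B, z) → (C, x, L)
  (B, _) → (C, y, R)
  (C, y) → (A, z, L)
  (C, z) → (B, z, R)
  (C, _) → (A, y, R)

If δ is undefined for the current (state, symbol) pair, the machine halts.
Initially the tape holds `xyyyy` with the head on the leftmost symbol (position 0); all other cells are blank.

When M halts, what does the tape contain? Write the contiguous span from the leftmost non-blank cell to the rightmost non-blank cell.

zxxyyy

state=A head=0 tape=_[x]yyyy   (A,x)→(A,y,L)
state=A head=-1 tape=[_]yyyyy   (A,_)→(C,y,R)
state=C head=0 tape=y[y]yyyy   (C,y)→(A,z,L)
state=A head=-1 tape=[y]zyyyy   (A,y)→(A,z,R)
state=A head=0 tape=z[z]yyyy   (A,z)→(B,z,R)
state=B head=1 tape=zz[y]yyy   (B,y)→(B,x,L)
state=B head=0 tape=z[z]xyyy   (B,z)→(C,x,L)
state=C head=-1 tape=[z]xxyyy   (C,z)→(B,z,R)
state=B head=0 tape=z[x]xyyy
The non-blank tape span at halt is zxxyyy.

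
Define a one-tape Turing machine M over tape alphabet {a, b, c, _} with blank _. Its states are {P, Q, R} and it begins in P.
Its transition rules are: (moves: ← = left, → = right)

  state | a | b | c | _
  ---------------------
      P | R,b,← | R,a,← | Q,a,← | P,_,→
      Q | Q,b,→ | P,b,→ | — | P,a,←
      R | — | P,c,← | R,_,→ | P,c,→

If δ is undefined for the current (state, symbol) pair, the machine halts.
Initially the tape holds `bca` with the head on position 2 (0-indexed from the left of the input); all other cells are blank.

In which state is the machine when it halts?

R

state=P head=2 tape=__bc[a]   (P,a)→(R,b,←)
state=R head=1 tape=__b[c]b   (R,c)→(R,_,→)
state=R head=2 tape=__b_[b]   (R,b)→(P,c,←)
state=P head=1 tape=__b[_]c   (P,_)→(P,_,→)
state=P head=2 tape=__b_[c]   (P,c)→(Q,a,←)
state=Q head=1 tape=__b[_]a   (Q,_)→(P,a,←)
state=P head=0 tape=__[b]aa   (P,b)→(R,a,←)
state=R head=-1 tape=_[_]aaa   (R,_)→(P,c,→)
state=P head=0 tape=_c[a]aa   (P,a)→(R,b,←)
state=R head=-1 tape=_[c]baa   (R,c)→(R,_,→)
state=R head=0 tape=__[b]aa   (R,b)→(P,c,←)
state=P head=-1 tape=_[_]caa   (P,_)→(P,_,→)
state=P head=0 tape=__[c]aa   (P,c)→(Q,a,←)
state=Q head=-1 tape=_[_]aaa   (Q,_)→(P,a,←)
state=P head=-2 tape=[_]aaaa   (P,_)→(P,_,→)
state=P head=-1 tape=_[a]aaa   (P,a)→(R,b,←)
state=R head=-2 tape=[_]baaa   (R,_)→(P,c,→)
state=P head=-1 tape=c[b]aaa   (P,b)→(R,a,←)
state=R head=-2 tape=[c]aaaa   (R,c)→(R,_,→)
state=R head=-1 tape=_[a]aaa
No transition is defined for (R, a); M halts in state R.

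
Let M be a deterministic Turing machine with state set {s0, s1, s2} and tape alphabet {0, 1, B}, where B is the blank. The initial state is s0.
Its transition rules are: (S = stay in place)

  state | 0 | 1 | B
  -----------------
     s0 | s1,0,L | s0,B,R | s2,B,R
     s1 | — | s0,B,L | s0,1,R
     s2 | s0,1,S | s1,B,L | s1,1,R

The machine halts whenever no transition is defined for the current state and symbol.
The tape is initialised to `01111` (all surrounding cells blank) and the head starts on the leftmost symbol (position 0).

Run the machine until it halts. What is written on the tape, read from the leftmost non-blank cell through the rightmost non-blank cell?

101111

s0 | BB[0]1111   read 0 → write 0, move L, go to s1
s1 | B[B]01111   read B → write 1, move R, go to s0
s0 | B1[0]1111   read 0 → write 0, move L, go to s1
s1 | B[1]01111   read 1 → write B, move L, go to s0
s0 | [B]B01111   read B → write B, move R, go to s2
s2 | B[B]01111   read B → write 1, move R, go to s1
s1 | B1[0]1111
The non-blank tape span at halt is 101111.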